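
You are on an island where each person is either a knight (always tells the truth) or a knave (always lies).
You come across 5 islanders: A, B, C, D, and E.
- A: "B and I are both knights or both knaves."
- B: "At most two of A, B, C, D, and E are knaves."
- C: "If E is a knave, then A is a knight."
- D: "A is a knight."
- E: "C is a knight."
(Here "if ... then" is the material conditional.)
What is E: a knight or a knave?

Consistent assignments: {A=knight, B=knight, C=knight, D=knight, E=knight}; {A=knave, B=knight, C=knight, D=knave, E=knight}
In every consistent assignment, E is a knight.

E is a knight.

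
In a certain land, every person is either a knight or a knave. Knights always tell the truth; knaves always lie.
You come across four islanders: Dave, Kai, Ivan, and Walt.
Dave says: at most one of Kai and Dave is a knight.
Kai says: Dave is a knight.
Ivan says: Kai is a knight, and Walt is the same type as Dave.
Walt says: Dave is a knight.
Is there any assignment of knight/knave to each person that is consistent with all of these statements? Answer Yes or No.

No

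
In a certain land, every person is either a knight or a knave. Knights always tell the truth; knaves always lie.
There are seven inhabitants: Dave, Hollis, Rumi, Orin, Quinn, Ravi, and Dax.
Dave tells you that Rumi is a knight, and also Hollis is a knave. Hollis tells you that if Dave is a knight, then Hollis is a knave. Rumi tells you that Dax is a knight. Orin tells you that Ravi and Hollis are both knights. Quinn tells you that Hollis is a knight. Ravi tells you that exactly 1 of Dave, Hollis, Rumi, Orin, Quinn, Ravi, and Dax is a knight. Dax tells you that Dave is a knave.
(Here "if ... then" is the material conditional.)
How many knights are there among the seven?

4

The unique consistent assignment is Dave=knave, Hollis=knight, Rumi=knight, Orin=knave, Quinn=knight, Ravi=knave, Dax=knight.
That has 4 knights.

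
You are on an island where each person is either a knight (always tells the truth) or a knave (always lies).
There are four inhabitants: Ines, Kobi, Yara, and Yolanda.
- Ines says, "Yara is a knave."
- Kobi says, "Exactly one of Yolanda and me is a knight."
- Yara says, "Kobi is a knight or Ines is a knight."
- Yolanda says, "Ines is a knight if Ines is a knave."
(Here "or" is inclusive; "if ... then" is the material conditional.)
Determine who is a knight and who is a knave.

Ines is a knave, Kobi is a knight, Yara is a knight, and Yolanda is a knave.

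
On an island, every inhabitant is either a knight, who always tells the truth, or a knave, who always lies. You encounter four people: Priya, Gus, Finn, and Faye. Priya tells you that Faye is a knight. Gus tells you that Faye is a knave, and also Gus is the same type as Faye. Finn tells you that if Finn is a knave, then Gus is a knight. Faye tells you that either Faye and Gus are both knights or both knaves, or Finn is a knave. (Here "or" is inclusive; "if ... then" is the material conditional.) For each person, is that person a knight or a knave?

Priya is a knight, Gus is a knave, Finn is a knave, and Faye is a knight.

Priya (knight): "Faye is a knight" — true. ✓
Gus (knave): "Faye is a knave, and also Gus is the same type as Faye" — false. ✓
Finn is a knave; "if Finn is a knave, then Gus is a knight" is false, as required.
Faye is a knight; "either Faye and Gus are both knights or both knaves, or Finn is a knave" is true, as required.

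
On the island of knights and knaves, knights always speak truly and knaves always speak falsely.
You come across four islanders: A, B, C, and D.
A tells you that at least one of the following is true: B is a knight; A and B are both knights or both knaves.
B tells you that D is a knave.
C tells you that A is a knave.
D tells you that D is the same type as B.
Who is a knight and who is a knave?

A is a knight, B is a knight, C is a knave, and D is a knave.

A is a knight, and the claim "at least one of the following is true: B is a knight; A and B are both knights or both knaves" is indeed True.
B is a knight, and the claim "D is a knave" is indeed True.
As a knave, C's statement "A is a knave" should be false; it is.
D is a knave, and the claim "D is the same type as B" is indeed false.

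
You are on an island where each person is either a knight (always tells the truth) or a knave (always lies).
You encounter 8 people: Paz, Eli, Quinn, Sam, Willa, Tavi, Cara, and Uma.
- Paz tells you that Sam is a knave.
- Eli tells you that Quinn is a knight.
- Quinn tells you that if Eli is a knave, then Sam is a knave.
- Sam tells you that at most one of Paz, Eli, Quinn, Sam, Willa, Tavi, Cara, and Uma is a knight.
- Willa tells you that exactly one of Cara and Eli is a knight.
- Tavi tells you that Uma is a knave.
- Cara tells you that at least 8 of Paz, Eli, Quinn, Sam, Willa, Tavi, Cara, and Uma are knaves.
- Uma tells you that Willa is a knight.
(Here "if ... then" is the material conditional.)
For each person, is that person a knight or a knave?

Paz is a knight, Eli is a knight, Quinn is a knight, Sam is a knave, Willa is a knight, Tavi is a knave, Cara is a knave, and Uma is a knight.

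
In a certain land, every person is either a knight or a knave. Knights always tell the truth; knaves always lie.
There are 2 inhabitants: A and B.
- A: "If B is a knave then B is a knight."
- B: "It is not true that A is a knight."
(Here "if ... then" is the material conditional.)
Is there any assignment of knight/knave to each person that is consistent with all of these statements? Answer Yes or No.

No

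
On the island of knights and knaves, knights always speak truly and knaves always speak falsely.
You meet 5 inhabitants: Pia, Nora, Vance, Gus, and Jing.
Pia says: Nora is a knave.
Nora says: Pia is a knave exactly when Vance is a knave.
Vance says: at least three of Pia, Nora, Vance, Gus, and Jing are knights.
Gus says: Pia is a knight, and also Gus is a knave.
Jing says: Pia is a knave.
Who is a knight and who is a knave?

Suppose Pia is a knight. Then Pia's statement "Nora is a knave" would have to be true. Checking the 16 ways to assign the others, none is consistent with every speaker.
(For instance, with Nora=knight, Vance=knave, Gus=knave, Jing=knight, Pia's claim "Nora is a knave" comes out false where it would need to be true.)
So Pia must be a knave, making "Nora is a knave" false. Taking Pia=knave, Nora=knight, Vance=knave, Gus=knave, Jing=knight, each remaining statement checks out:
  Nora (knight): "Pia is a knave exactly when Vance is a knave" — true. ✓
  Vance (knave): "at least three of Pia, Nora, Vance, Gus, and Jing are knights" — false. ✓
  Gus (knave): "Pia is a knight, and also Gus is a knave" — false. ✓
  Jing (knight): "Pia is a knave" — true. ✓
This is the unique consistent assignment.

Pia is a knave, Nora is a knight, Vance is a knave, Gus is a knave, and Jing is a knight.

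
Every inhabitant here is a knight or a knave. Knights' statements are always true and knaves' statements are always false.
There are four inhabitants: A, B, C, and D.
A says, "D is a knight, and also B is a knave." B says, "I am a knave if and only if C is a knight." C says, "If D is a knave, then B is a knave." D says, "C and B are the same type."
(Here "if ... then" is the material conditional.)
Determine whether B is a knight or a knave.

Consistent assignments: {A=knave, B=knight, C=knave, D=knave}
In every consistent assignment, B is a knight.

B is a knight.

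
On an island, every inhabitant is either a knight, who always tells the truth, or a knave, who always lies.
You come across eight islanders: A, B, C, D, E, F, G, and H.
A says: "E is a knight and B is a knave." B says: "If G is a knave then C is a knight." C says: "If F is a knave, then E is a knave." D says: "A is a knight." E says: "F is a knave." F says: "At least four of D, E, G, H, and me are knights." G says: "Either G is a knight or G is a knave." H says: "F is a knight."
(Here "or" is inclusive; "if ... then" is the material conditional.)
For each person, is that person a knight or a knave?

Since A is a knave, "E is a knight and B is a knave" needs to be false, which holds.
B is a knight; "if G is a knave then C is a knight" is True, as required.
C is a knave, so "if F is a knave, then E is a knave" must be false — and it is.
D is a knave; "A is a knight" is false, as required.
E is a knight, and the claim "F is a knave" is indeed True.
F (knave): "at least four of D, E, G, H, and me are knights" — false. ✓
G (knight): "either G is a knight or G is a knave" — True. ✓
H is a knave, so "F is a knight" must be false — and it is.

A is a knave, B is a knight, C is a knave, D is a knave, E is a knight, F is a knave, G is a knight, and H is a knave.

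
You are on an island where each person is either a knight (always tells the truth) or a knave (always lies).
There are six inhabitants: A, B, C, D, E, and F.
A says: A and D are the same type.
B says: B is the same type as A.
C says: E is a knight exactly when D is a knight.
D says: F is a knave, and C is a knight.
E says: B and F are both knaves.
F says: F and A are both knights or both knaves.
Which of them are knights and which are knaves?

A is a knight, B is a knave, C is a knight, D is a knight, E is a knight, and F is a knave.

A is a knight; "A and D are the same type" is true, as required.
As a knave, B's statement "B is the same type as A" should be False; it is.
C is a knight, so "E is a knight exactly when D is a knight" must be true — and it is.
D is a knight, and the claim "F is a knave, and C is a knight" is indeed true.
E is a knight, and the claim "B and F are both knaves" is indeed true.
F is a knave; "F and A are both knights or both knaves" is False, as required.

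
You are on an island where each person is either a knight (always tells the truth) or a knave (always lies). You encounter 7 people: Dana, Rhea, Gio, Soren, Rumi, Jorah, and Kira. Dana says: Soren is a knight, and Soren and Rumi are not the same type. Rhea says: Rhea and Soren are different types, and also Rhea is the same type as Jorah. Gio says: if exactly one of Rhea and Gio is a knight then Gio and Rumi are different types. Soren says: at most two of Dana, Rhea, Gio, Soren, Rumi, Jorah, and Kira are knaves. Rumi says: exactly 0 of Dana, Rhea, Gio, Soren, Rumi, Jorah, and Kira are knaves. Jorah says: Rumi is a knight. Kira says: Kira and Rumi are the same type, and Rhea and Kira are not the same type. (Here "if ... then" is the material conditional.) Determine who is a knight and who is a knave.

Dana (knave): "Soren is a knight, and Soren and Rumi are not the same type" — False. ✓
As a knave, Rhea's statement "Rhea and Soren are different types, and also Rhea is the same type as Jorah" should be False; it is.
Gio is a knight, and the claim "if exactly one of Rhea and Gio is a knight then Gio and Rumi are different types" is indeed True.
Soren is a knave, so "at most two of Dana, Rhea, Gio, Soren, Rumi, Jorah, and Kira are knaves" must be False — and it is.
As a knave, Rumi's statement "exactly 0 of Dana, Rhea, Gio, Soren, Rumi, Jorah, and Kira are knaves" should be False; it is.
Since Jorah is a knave, "Rumi is a knight" needs to be False, which holds.
Kira (knave): "Kira and Rumi are the same type, and Rhea and Kira are not the same type" — False. ✓

Dana is a knave, Rhea is a knave, Gio is a knight, Soren is a knave, Rumi is a knave, Jorah is a knave, and Kira is a knave.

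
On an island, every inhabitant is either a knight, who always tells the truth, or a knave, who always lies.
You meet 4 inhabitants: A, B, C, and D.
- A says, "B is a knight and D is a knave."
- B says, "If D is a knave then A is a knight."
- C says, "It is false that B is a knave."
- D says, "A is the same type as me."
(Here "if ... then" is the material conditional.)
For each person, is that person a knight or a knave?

Suppose A is a knave. Then A's statement "B is a knight and D is a knave" would have to be false. Checking the 8 ways to assign the others, none is consistent with every speaker.
(For instance, with B=knight, C=knight, D=knave, A's claim "B is a knight and D is a knave" comes out true where it would need to be false.)
So A must be a knight, making "B is a knight and D is a knave" true. Taking A=knight, B=knight, C=knight, D=knave, each remaining statement checks out:
  B (knight): "if D is a knave then A is a knight" — true. ✓
  C (knight): "it is false that B is a knave" — true. ✓
  D (knave): "A is the same type as me" — false. ✓
This is the unique consistent assignment.

A is a knight, B is a knight, C is a knight, and D is a knave.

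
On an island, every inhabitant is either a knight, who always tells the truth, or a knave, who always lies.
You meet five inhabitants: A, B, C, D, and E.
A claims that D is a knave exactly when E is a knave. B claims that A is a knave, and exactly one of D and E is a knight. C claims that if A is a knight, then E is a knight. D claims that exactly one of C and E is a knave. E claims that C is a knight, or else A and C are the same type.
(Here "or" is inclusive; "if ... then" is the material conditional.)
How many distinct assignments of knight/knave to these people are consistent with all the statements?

Consistent assignments:
  A=knight, B=knave, C=knave, D=knave, E=knave
  A=knave, B=knight, C=knight, D=knave, E=knight

2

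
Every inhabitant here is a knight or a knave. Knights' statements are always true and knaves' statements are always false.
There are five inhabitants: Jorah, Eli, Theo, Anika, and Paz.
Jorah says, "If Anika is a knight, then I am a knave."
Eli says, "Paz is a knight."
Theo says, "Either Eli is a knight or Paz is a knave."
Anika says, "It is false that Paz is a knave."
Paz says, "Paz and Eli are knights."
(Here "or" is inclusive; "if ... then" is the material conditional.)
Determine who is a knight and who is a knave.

Jorah is a knight, Eli is a knave, Theo is a knight, Anika is a knave, and Paz is a knave.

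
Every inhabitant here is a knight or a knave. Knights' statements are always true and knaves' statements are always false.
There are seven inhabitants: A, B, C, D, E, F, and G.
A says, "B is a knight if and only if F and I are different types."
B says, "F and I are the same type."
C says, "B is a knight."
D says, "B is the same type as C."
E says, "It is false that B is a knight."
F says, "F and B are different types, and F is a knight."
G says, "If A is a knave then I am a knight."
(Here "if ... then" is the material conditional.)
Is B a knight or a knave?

B is a knave.

Consistent assignments: {A=knight, B=knave, C=knave, D=knight, E=knight, F=knight, G=knight}; {A=knave, B=knave, C=knave, D=knight, E=knight, F=knight, G=knight}; {A=knave, B=knave, C=knave, D=knight, E=knight, F=knight, G=knave}
In every consistent assignment, B is a knave.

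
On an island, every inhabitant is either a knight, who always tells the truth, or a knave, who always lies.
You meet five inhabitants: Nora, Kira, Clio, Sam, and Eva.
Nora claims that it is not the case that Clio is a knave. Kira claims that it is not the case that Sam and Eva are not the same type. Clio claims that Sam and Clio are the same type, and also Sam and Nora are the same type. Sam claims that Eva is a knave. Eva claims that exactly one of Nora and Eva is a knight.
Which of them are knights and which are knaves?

Nora is a knave, and the claim "it is not the case that Clio is a knave" is indeed false.
Kira (knave): "it is not the case that Sam and Eva are not the same type" — false. ✓
Clio (knave): "Sam and Clio are the same type, and also Sam and Nora are the same type" — false. ✓
Sam is a knight, so "Eva is a knave" must be true — and it is.
Eva is a knave, and the claim "exactly one of Nora and Eva is a knight" is indeed false.

Nora is a knave, Kira is a knave, Clio is a knave, Sam is a knight, and Eva is a knave.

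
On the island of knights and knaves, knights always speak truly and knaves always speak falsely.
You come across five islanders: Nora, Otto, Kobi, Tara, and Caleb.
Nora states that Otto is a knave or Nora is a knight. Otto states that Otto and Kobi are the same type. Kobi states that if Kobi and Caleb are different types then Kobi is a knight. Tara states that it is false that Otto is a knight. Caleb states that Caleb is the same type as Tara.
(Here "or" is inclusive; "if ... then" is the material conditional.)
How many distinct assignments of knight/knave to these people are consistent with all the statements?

Consistent assignments:
  Nora=knight, Otto=knave, Kobi=knight, Tara=knight, Caleb=knight
  Nora=knight, Otto=knave, Kobi=knight, Tara=knight, Caleb=knave

2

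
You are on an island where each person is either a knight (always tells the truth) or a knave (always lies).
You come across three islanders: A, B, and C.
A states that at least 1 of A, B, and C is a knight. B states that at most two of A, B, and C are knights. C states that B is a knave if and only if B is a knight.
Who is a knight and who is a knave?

A is a knight, B is a knight, and C is a knave.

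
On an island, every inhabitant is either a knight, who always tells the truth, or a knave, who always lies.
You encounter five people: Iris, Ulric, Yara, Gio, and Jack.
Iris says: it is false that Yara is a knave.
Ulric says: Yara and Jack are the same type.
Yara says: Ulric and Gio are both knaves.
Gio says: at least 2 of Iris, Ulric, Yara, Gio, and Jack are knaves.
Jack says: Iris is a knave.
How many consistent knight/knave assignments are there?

1

Consistent assignments:
  Iris=knave, Ulric=knave, Yara=knave, Gio=knight, Jack=knight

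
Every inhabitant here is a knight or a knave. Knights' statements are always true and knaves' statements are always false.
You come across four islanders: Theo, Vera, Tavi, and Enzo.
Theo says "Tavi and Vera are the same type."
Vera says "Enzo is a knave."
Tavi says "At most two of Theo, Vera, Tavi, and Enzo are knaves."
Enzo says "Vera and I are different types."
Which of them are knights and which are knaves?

Suppose Theo is a knight. Then Theo's statement "Tavi and Vera are the same type" would have to be true. Checking the 8 ways to assign the others, none is consistent with every speaker.
(For instance, with Vera=knave, Tavi=knight, Enzo=knight, Theo's claim "Tavi and Vera are the same type" comes out false where it would need to be true.)
So Theo must be a knave, making "Tavi and Vera are the same type" false. Taking Theo=knave, Vera=knave, Tavi=knight, Enzo=knight, each remaining statement checks out:
  Vera (knave): "Enzo is a knave" — false. ✓
  Tavi (knight): "at most two of Theo, Vera, Tavi, and Enzo are knaves" — true. ✓
  Enzo (knight): "Vera and I are different types" — true. ✓
This is the unique consistent assignment.

Theo is a knave, Vera is a knave, Tavi is a knight, and Enzo is a knight.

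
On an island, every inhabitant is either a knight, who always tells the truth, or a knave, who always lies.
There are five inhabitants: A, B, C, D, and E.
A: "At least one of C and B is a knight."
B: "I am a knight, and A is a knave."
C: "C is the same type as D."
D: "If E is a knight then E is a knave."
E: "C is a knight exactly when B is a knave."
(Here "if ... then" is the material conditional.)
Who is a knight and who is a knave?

A is a knave, B is a knave, C is a knave, D is a knight, and E is a knave.

Suppose A is a knight. Then A's statement "at least one of C and B is a knight" would have to be true. Checking the 16 ways to assign the others, none is consistent with every speaker.
(For instance, with B=knave, C=knave, D=knight, E=knave, A's claim "at least one of C and B is a knight" comes out false where it would need to be true.)
So A must be a knave, making "at least one of C and B is a knight" false. Taking A=knave, B=knave, C=knave, D=knight, E=knave, each remaining statement checks out:
  B (knave): "I am a knight, and A is a knave" — false. ✓
  C (knave): "C is the same type as D" — false. ✓
  D (knight): "if E is a knight then E is a knave" — true. ✓
  E (knave): "C is a knight exactly when B is a knave" — false. ✓
This is the unique consistent assignment.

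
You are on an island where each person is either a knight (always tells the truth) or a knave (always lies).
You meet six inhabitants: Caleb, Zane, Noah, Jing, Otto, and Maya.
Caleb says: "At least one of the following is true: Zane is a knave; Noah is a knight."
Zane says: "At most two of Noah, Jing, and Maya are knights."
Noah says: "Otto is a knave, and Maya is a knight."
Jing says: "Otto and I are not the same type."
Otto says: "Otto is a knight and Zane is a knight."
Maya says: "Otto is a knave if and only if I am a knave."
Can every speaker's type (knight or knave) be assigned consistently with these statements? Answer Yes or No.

No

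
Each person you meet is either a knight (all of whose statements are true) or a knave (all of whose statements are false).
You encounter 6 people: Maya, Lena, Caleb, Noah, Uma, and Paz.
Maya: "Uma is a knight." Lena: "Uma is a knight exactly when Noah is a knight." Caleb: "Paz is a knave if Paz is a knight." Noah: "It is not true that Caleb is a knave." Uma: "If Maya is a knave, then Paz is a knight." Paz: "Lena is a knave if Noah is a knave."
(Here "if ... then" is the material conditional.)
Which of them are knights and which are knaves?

Since Maya is a knight, "Uma is a knight" needs to be True, which holds.
Since Lena is a knave, "Uma is a knight exactly when Noah is a knight" needs to be false, which holds.
Caleb is a knave, and the claim "Paz is a knave if Paz is a knight" is indeed false.
Noah is a knave; "it is not true that Caleb is a knave" is false, as required.
As a knight, Uma's statement "if Maya is a knave, then Paz is a knight" should be True; it is.
Since Paz is a knight, "Lena is a knave if Noah is a knave" needs to be True, which holds.

Maya is a knight, Lena is a knave, Caleb is a knave, Noah is a knave, Uma is a knight, and Paz is a knight.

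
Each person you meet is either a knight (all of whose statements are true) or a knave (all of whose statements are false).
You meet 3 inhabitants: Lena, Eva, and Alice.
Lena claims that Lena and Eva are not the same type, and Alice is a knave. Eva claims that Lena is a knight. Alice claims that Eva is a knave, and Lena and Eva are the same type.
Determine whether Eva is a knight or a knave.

Eva is a knave.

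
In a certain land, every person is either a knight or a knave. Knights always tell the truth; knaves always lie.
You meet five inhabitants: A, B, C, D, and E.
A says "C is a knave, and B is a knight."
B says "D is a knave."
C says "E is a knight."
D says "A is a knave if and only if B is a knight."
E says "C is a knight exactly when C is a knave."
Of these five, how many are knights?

2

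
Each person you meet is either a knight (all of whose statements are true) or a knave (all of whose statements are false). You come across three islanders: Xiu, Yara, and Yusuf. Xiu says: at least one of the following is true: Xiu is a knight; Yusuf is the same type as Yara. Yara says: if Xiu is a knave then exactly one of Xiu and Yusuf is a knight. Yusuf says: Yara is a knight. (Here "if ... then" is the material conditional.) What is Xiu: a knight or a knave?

Consistent assignments: {Xiu=knight, Yara=knight, Yusuf=knight}
In every consistent assignment, Xiu is a knight.

Xiu is a knight.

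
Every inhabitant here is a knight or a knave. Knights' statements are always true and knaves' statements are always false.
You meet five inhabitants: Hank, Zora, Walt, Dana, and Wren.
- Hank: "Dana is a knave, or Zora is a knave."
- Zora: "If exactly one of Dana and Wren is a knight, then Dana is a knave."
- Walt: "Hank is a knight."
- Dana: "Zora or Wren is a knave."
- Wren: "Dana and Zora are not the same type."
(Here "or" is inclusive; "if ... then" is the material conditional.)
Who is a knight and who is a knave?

Hank is a knight, Zora is a knight, Walt is a knight, Dana is a knave, and Wren is a knight.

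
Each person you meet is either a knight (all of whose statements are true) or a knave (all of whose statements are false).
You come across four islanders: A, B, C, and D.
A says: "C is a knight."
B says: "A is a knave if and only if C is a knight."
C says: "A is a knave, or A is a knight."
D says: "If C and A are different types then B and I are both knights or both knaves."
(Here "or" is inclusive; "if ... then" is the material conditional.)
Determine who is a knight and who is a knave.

A is a knight, B is a knave, C is a knight, and D is a knight.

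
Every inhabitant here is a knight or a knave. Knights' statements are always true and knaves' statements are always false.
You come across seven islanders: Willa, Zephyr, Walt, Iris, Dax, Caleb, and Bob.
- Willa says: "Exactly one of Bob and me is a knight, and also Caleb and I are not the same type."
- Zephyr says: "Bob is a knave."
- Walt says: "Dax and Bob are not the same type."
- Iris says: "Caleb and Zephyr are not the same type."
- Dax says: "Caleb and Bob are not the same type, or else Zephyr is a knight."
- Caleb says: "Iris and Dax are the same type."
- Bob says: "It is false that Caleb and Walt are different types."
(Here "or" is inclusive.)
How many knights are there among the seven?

2

The unique consistent assignment is Willa=knave, Zephyr=knave, Walt=knave, Iris=knave, Dax=knight, Caleb=knave, Bob=knight.
That has 2 knights.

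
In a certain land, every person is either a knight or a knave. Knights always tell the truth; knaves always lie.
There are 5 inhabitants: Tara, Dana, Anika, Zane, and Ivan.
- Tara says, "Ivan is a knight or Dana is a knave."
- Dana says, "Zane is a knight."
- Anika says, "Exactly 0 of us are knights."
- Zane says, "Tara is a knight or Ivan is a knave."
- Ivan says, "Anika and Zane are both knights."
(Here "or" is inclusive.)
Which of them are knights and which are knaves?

Knights: Dana and Zane. Knaves: Tara, Anika, and Ivan.

Suppose Tara is a knight. Then Tara's statement "Ivan is a knight or Dana is a knave" would have to be true. Checking the 16 ways to assign the others, none is consistent with every speaker.
(For instance, with Dana=knight, Anika=knave, Zane=knight, Ivan=knave, Tara's claim "Ivan is a knight or Dana is a knave" comes out false where it would need to be true.)
So Tara must be a knave, making "Ivan is a knight or Dana is a knave" false. Taking Tara=knave, Dana=knight, Anika=knave, Zane=knight, Ivan=knave, each remaining statement checks out:
  Dana (knight): "Zane is a knight" — true. ✓
  Anika (knave): "exactly 0 of us are knights" — false. ✓
  Zane (knight): "Tara is a knight or Ivan is a knave" — true. ✓
  Ivan (knave): "Anika and Zane are both knights" — false. ✓
This is the unique consistent assignment.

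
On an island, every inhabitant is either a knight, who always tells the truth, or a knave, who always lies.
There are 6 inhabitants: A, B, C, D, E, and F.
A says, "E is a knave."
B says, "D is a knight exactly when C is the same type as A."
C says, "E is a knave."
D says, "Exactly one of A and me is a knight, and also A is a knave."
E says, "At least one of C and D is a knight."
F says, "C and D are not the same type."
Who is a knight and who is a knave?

A is a knave, B is a knight, C is a knave, D is a knight, E is a knight, and F is a knight.

As a knave, A's statement "E is a knave" should be False; it is.
B is a knight; "D is a knight exactly when C is the same type as A" is true, as required.
C (knave): "E is a knave" — False. ✓
As a knight, D's statement "exactly one of A and me is a knight, and also A is a knave" should be true; it is.
E is a knight, so "at least one of C and D is a knight" must be true — and it is.
F is a knight, and the claim "C and D are not the same type" is indeed true.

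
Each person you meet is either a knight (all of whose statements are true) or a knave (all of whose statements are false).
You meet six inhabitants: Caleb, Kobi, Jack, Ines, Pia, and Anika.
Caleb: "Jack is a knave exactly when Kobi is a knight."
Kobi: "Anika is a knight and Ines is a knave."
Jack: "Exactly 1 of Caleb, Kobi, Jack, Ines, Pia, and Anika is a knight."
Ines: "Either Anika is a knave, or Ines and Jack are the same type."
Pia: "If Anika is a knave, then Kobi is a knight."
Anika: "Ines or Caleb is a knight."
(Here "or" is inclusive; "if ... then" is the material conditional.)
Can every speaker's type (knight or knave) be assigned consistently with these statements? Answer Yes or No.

Checking all 64 assignments, each has at least one speaker whose statement's truth value contradicts their type.

No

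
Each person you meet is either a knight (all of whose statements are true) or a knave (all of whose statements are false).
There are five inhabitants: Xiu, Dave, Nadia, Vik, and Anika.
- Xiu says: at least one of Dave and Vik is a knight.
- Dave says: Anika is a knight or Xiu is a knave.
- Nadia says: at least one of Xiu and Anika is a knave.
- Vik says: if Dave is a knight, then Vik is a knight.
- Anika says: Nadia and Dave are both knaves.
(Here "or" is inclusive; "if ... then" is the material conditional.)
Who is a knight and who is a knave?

Xiu is a knight, Dave is a knave, Nadia is a knight, Vik is a knight, and Anika is a knave.

Suppose Xiu is a knave. Then Xiu's statement "at least one of Dave and Vik is a knight" would have to be false. Checking the 16 ways to assign the others, none is consistent with every speaker.
(For instance, with Dave=knave, Nadia=knight, Vik=knight, Anika=knave, Xiu's claim "at least one of Dave and Vik is a knight" comes out true where it would need to be false.)
So Xiu must be a knight, making "at least one of Dave and Vik is a knight" true. Taking Xiu=knight, Dave=knave, Nadia=knight, Vik=knight, Anika=knave, each remaining statement checks out:
  Dave (knave): "Anika is a knight or Xiu is a knave" — false. ✓
  Nadia (knight): "at least one of Xiu and Anika is a knave" — true. ✓
  Vik (knight): "if Dave is a knight, then Vik is a knight" — true. ✓
  Anika (knave): "Nadia and Dave are both knaves" — false. ✓
This is the unique consistent assignment.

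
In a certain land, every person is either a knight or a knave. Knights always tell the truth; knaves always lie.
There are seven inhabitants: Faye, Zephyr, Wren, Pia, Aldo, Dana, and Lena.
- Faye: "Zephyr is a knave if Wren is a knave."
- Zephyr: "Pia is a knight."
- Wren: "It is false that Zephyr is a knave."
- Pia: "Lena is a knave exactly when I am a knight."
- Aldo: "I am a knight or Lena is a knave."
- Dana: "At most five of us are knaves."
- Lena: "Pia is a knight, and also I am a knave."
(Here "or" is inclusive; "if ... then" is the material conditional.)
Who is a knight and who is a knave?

Faye is a knight, Zephyr is a knave, Wren is a knave, Pia is a knave, Aldo is a knight, Dana is a knight, and Lena is a knave.

Faye is a knight, so "Zephyr is a knave if Wren is a knave" must be True — and it is.
Zephyr is a knave, so "Pia is a knight" must be False — and it is.
Since Wren is a knave, "it is false that Zephyr is a knave" needs to be False, which holds.
Pia (knave): "Lena is a knave exactly when I am a knight" — False. ✓
Aldo is a knight, and the claim "I am a knight or Lena is a knave" is indeed True.
As a knight, Dana's statement "at most five of us are knaves" should be True; it is.
Since Lena is a knave, "Pia is a knight, and also I am a knave" needs to be False, which holds.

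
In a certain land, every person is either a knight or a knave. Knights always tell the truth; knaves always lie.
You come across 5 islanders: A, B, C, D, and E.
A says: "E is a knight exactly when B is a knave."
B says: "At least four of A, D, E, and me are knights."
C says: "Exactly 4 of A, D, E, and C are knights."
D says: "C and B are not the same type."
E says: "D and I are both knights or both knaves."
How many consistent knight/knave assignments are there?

1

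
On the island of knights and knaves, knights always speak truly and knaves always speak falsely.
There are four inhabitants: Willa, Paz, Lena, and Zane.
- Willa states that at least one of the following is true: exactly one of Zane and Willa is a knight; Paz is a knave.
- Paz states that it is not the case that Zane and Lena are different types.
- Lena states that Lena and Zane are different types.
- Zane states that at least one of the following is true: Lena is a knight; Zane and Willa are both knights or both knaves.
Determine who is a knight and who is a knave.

Knights: Willa and Paz. Knaves: Lena and Zane.

Suppose Willa is a knave. Then Willa's statement "at least one of the following is true: exactly one of Zane and Willa is a knight; Paz is a knave" would have to be false. Checking the 8 ways to assign the others, none is consistent with every speaker.
(For instance, with Paz=knight, Lena=knave, Zane=knave, Zane's claim "at least one of the following is true: Lena is a knight; Zane and Willa are both knights or both knaves" comes out true where it would need to be false.)
So Willa must be a knight, making "at least one of the following is true: exactly one of Zane and Willa is a knight; Paz is a knave" true. Taking Willa=knight, Paz=knight, Lena=knave, Zane=knave, each remaining statement checks out:
  Paz (knight): "it is not the case that Zane and Lena are different types" — true. ✓
  Lena (knave): "Lena and Zane are different types" — false. ✓
  Zane (knave): "at least one of the following is true: Lena is a knight; Zane and Willa are both knights or both knaves" — false. ✓
This is the unique consistent assignment.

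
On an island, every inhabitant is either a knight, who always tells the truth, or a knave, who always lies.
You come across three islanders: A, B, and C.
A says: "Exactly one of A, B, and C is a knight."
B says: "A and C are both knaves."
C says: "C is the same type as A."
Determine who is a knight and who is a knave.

Knights: A. Knaves: B and C.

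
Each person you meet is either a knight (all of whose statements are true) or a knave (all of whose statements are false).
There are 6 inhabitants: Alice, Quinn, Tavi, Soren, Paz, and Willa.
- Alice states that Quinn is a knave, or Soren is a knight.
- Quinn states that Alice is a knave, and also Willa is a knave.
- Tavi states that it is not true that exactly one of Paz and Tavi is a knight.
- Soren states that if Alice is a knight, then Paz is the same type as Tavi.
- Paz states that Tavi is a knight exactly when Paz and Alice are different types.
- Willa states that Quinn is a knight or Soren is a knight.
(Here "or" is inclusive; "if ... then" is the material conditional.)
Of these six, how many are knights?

2

The unique consistent assignment is Alice=knight, Quinn=knave, Tavi=knave, Soren=knave, Paz=knight, Willa=knave.
That has 2 knights.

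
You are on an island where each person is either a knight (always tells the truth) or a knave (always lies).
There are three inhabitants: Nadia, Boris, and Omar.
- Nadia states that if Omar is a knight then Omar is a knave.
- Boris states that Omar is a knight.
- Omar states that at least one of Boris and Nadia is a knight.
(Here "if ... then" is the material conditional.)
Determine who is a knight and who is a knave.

Nadia is a knave, Boris is a knight, and Omar is a knight.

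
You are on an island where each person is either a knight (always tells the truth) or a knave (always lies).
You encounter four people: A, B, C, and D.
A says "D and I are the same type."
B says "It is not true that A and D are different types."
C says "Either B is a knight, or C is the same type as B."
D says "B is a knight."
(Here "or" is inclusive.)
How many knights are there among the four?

4

The unique consistent assignment is A=knight, B=knight, C=knight, D=knight.
That has 4 knights.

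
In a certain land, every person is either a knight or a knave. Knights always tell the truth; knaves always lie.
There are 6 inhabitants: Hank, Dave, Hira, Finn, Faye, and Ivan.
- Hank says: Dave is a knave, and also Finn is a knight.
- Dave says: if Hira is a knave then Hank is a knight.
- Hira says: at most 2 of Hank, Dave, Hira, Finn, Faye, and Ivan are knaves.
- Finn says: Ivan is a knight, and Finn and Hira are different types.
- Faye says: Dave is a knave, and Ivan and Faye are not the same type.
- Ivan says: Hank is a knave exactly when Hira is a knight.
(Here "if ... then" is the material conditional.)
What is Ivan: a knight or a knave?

Consistent assignments: {Hank=knave, Dave=knave, Hira=knave, Finn=knave, Faye=knight, Ivan=knave}; {Hank=knave, Dave=knave, Hira=knave, Finn=knave, Faye=knave, Ivan=knave}
In every consistent assignment, Ivan is a knave.

Ivan is a knave.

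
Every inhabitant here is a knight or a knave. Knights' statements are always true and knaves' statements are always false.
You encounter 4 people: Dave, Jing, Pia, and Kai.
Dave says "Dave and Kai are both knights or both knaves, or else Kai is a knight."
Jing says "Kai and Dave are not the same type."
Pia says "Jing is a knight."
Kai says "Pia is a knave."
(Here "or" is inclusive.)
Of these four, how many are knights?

2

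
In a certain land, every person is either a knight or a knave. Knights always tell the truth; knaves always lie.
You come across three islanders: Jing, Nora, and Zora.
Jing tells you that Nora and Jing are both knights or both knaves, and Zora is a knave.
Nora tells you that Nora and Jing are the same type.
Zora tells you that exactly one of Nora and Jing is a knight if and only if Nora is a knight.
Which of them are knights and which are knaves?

Knights: Jing and Nora. Knaves: Zora.

Suppose Jing is a knave. Then Jing's statement "Nora and Jing are both knights or both knaves, and Zora is a knave" would have to be false. Checking the 4 ways to assign the others, none is consistent with every speaker.
(For instance, with Nora=knight, Zora=knave, Nora's claim "Nora and Jing are the same type" comes out false where it would need to be true.)
So Jing must be a knight, making "Nora and Jing are both knights or both knaves, and Zora is a knave" true. Taking Jing=knight, Nora=knight, Zora=knave, each remaining statement checks out:
  Nora (knight): "Nora and Jing are the same type" — true. ✓
  Zora (knave): "exactly one of Nora and Jing is a knight if and only if Nora is a knight" — false. ✓
This is the unique consistent assignment.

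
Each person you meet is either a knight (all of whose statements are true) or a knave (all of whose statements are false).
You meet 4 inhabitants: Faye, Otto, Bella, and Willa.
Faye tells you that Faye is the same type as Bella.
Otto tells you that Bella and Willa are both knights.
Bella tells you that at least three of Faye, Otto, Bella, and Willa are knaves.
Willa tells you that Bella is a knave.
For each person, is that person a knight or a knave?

Suppose Faye is a knight. Then Faye's statement "Faye is the same type as Bella" would have to be true. Checking the 8 ways to assign the others, none is consistent with every speaker.
(For instance, with Otto=knave, Bella=knight, Willa=knave, Bella's claim "at least three of Faye, Otto, Bella, and Willa are knaves" comes out false where it would need to be true.)
So Faye must be a knave, making "Faye is the same type as Bella" false. Taking Faye=knave, Otto=knave, Bella=knight, Willa=knave, each remaining statement checks out:
  Otto (knave): "Bella and Willa are both knights" — false. ✓
  Bella (knight): "at least three of Faye, Otto, Bella, and Willa are knaves" — true. ✓
  Willa (knave): "Bella is a knave" — false. ✓
This is the unique consistent assignment.

Knights: Bella. Knaves: Faye, Otto, and Willa.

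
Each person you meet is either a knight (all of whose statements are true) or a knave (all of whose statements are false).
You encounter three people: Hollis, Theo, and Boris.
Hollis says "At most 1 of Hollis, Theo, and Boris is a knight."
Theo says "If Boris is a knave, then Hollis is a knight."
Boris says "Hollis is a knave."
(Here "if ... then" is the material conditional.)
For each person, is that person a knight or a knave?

Since Hollis is a knave, "at most 1 of Hollis, Theo, and Boris is a knight" needs to be false, which holds.
As a knight, Theo's statement "if Boris is a knave, then Hollis is a knight" should be true; it is.
Since Boris is a knight, "Hollis is a knave" needs to be true, which holds.

Hollis is a knave, Theo is a knight, and Boris is a knight.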